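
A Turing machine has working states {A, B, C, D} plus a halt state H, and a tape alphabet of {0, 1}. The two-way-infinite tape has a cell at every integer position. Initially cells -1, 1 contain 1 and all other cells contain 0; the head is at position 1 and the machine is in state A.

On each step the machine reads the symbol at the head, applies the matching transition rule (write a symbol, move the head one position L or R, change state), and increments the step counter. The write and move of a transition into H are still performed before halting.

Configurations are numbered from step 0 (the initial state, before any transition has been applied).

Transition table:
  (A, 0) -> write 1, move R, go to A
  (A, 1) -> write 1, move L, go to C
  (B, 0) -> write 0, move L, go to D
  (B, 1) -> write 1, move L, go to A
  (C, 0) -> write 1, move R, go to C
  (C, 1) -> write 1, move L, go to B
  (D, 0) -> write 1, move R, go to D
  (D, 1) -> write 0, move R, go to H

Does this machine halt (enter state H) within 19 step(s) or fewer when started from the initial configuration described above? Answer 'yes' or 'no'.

Answer: yes

Derivation:
Step 1: in state A at pos 1, read 1 -> (A,1)->write 1,move L,goto C. Now: state=C, head=0, tape[-2..2]=01010 (head:   ^)
Step 2: in state C at pos 0, read 0 -> (C,0)->write 1,move R,goto C. Now: state=C, head=1, tape[-2..2]=01110 (head:    ^)
Step 3: in state C at pos 1, read 1 -> (C,1)->write 1,move L,goto B. Now: state=B, head=0, tape[-2..2]=01110 (head:   ^)
Step 4: in state B at pos 0, read 1 -> (B,1)->write 1,move L,goto A. Now: state=A, head=-1, tape[-2..2]=01110 (head:  ^)
Step 5: in state A at pos -1, read 1 -> (A,1)->write 1,move L,goto C. Now: state=C, head=-2, tape[-3..2]=001110 (head:  ^)
Step 6: in state C at pos -2, read 0 -> (C,0)->write 1,move R,goto C. Now: state=C, head=-1, tape[-3..2]=011110 (head:   ^)
Step 7: in state C at pos -1, read 1 -> (C,1)->write 1,move L,goto B. Now: state=B, head=-2, tape[-3..2]=011110 (head:  ^)
Step 8: in state B at pos -2, read 1 -> (B,1)->write 1,move L,goto A. Now: state=A, head=-3, tape[-4..2]=0011110 (head:  ^)
Step 9: in state A at pos -3, read 0 -> (A,0)->write 1,move R,goto A. Now: state=A, head=-2, tape[-4..2]=0111110 (head:   ^)
Step 10: in state A at pos -2, read 1 -> (A,1)->write 1,move L,goto C. Now: state=C, head=-3, tape[-4..2]=0111110 (head:  ^)
Step 11: in state C at pos -3, read 1 -> (C,1)->write 1,move L,goto B. Now: state=B, head=-4, tape[-5..2]=00111110 (head:  ^)
Step 12: in state B at pos -4, read 0 -> (B,0)->write 0,move L,goto D. Now: state=D, head=-5, tape[-6..2]=000111110 (head:  ^)
Step 13: in state D at pos -5, read 0 -> (D,0)->write 1,move R,goto D. Now: state=D, head=-4, tape[-6..2]=010111110 (head:   ^)
Step 14: in state D at pos -4, read 0 -> (D,0)->write 1,move R,goto D. Now: state=D, head=-3, tape[-6..2]=011111110 (head:    ^)
Step 15: in state D at pos -3, read 1 -> (D,1)->write 0,move R,goto H. Now: state=H, head=-2, tape[-6..2]=011011110 (head:     ^)
State H reached at step 15; 15 <= 19 -> yes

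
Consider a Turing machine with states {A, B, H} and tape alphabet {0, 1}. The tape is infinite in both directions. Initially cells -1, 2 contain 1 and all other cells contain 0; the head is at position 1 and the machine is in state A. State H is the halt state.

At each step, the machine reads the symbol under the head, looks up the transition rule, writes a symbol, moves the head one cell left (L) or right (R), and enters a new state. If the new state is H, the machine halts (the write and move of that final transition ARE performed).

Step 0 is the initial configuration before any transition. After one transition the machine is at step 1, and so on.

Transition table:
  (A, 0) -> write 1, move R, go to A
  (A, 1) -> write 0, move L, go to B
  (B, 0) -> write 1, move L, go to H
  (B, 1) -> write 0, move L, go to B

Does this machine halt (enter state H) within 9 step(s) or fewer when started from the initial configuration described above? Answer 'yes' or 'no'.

Step 1: in state A at pos 1, read 0 -> (A,0)->write 1,move R,goto A. Now: state=A, head=2, tape[-2..3]=010110 (head:     ^)
Step 2: in state A at pos 2, read 1 -> (A,1)->write 0,move L,goto B. Now: state=B, head=1, tape[-2..3]=010100 (head:    ^)
Step 3: in state B at pos 1, read 1 -> (B,1)->write 0,move L,goto B. Now: state=B, head=0, tape[-2..3]=010000 (head:   ^)
Step 4: in state B at pos 0, read 0 -> (B,0)->write 1,move L,goto H. Now: state=H, head=-1, tape[-2..3]=011000 (head:  ^)
State H reached at step 4; 4 <= 9 -> yes

Answer: yes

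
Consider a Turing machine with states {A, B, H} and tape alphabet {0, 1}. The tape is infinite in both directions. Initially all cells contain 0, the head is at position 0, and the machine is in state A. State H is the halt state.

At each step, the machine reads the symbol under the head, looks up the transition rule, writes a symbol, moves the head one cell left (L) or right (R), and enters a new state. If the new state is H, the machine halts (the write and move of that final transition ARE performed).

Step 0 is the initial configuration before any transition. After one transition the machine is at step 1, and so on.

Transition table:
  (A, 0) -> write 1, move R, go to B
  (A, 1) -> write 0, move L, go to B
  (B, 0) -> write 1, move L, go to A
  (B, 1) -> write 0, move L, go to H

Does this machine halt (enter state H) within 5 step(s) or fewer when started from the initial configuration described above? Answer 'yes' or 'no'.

Step 1: in state A at pos 0, read 0 -> (A,0)->write 1,move R,goto B. Now: state=B, head=1, tape[-1..2]=0100 (head:   ^)
Step 2: in state B at pos 1, read 0 -> (B,0)->write 1,move L,goto A. Now: state=A, head=0, tape[-1..2]=0110 (head:  ^)
Step 3: in state A at pos 0, read 1 -> (A,1)->write 0,move L,goto B. Now: state=B, head=-1, tape[-2..2]=00010 (head:  ^)
Step 4: in state B at pos -1, read 0 -> (B,0)->write 1,move L,goto A. Now: state=A, head=-2, tape[-3..2]=001010 (head:  ^)
Step 5: in state A at pos -2, read 0 -> (A,0)->write 1,move R,goto B. Now: state=B, head=-1, tape[-3..2]=011010 (head:   ^)
After 5 step(s): state = B (not H) -> not halted within 5 -> no

Answer: no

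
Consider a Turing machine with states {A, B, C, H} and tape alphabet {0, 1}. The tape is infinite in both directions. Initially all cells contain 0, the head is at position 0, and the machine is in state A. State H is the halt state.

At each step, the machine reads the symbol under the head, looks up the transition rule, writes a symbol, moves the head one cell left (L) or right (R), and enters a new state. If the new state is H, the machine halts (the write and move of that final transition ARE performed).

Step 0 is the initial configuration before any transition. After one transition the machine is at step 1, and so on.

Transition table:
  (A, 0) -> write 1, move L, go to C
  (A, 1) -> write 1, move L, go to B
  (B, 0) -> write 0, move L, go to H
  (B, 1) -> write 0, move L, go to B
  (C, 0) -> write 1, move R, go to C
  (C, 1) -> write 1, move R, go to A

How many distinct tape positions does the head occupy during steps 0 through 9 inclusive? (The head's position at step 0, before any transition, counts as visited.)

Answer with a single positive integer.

Answer: 5

Derivation:
Step 1: in state A at pos 0, read 0 -> (A,0)->write 1,move L,goto C. Now: state=C, head=-1, tape[-2..1]=0010 (head:  ^)
Step 2: in state C at pos -1, read 0 -> (C,0)->write 1,move R,goto C. Now: state=C, head=0, tape[-2..1]=0110 (head:   ^)
Step 3: in state C at pos 0, read 1 -> (C,1)->write 1,move R,goto A. Now: state=A, head=1, tape[-2..2]=01100 (head:    ^)
Step 4: in state A at pos 1, read 0 -> (A,0)->write 1,move L,goto C. Now: state=C, head=0, tape[-2..2]=01110 (head:   ^)
Step 5: in state C at pos 0, read 1 -> (C,1)->write 1,move R,goto A. Now: state=A, head=1, tape[-2..2]=01110 (head:    ^)
Step 6: in state A at pos 1, read 1 -> (A,1)->write 1,move L,goto B. Now: state=B, head=0, tape[-2..2]=01110 (head:   ^)
Step 7: in state B at pos 0, read 1 -> (B,1)->write 0,move L,goto B. Now: state=B, head=-1, tape[-2..2]=01010 (head:  ^)
Step 8: in state B at pos -1, read 1 -> (B,1)->write 0,move L,goto B. Now: state=B, head=-2, tape[-3..2]=000010 (head:  ^)
Step 9: in state B at pos -2, read 0 -> (B,0)->write 0,move L,goto H. Now: state=H, head=-3, tape[-4..2]=0000010 (head:  ^)
Head positions at steps 0..9: starting at 0, distinct positions visited = {-3, -2, -1, 0, 1} -> 5 position(s)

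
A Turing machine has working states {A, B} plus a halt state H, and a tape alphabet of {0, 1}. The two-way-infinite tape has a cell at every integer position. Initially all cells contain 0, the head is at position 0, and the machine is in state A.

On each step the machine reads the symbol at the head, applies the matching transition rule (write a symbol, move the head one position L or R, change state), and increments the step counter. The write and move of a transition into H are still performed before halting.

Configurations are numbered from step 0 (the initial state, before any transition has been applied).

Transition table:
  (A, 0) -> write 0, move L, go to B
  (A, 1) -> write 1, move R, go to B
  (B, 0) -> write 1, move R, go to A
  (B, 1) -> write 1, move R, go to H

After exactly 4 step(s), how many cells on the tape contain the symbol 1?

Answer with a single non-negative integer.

Step 1: in state A at pos 0, read 0 -> (A,0)->write 0,move L,goto B. Now: state=B, head=-1, tape[-2..1]=0000 (head:  ^)
Step 2: in state B at pos -1, read 0 -> (B,0)->write 1,move R,goto A. Now: state=A, head=0, tape[-2..1]=0100 (head:   ^)
Step 3: in state A at pos 0, read 0 -> (A,0)->write 0,move L,goto B. Now: state=B, head=-1, tape[-2..1]=0100 (head:  ^)
Step 4: in state B at pos -1, read 1 -> (B,1)->write 1,move R,goto H. Now: state=H, head=0, tape[-2..1]=0100 (head:   ^)
Cells containing 1 after step 4: {-1} -> 1 cell(s)

Answer: 1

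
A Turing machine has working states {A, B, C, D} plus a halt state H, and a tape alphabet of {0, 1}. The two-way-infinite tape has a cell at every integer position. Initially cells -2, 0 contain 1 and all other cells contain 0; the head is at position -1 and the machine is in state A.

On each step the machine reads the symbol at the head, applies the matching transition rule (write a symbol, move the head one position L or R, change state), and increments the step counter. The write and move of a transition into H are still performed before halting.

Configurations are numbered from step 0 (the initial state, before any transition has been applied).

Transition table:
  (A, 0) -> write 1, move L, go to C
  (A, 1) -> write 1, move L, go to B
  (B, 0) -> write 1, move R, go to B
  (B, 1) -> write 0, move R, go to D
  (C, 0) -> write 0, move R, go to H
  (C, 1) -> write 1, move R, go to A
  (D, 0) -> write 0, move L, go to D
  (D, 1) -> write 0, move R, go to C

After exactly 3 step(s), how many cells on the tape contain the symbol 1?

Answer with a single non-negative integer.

Step 1: in state A at pos -1, read 0 -> (A,0)->write 1,move L,goto C. Now: state=C, head=-2, tape[-3..1]=01110 (head:  ^)
Step 2: in state C at pos -2, read 1 -> (C,1)->write 1,move R,goto A. Now: state=A, head=-1, tape[-3..1]=01110 (head:   ^)
Step 3: in state A at pos -1, read 1 -> (A,1)->write 1,move L,goto B. Now: state=B, head=-2, tape[-3..1]=01110 (head:  ^)
Cells containing 1 after step 3: {-2, -1, 0} -> 3 cell(s)

Answer: 3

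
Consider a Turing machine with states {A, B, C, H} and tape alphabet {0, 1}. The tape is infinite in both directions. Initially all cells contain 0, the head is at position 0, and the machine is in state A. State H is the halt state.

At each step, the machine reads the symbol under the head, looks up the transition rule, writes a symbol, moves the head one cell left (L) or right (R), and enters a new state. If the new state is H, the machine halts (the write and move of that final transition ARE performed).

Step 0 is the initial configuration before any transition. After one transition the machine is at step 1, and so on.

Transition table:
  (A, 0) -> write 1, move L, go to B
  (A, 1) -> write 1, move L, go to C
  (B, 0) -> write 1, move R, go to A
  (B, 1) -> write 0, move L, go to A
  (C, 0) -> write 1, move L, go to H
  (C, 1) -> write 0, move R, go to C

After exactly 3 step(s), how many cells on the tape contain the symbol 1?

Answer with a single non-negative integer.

Step 1: in state A at pos 0, read 0 -> (A,0)->write 1,move L,goto B. Now: state=B, head=-1, tape[-2..1]=0010 (head:  ^)
Step 2: in state B at pos -1, read 0 -> (B,0)->write 1,move R,goto A. Now: state=A, head=0, tape[-2..1]=0110 (head:   ^)
Step 3: in state A at pos 0, read 1 -> (A,1)->write 1,move L,goto C. Now: state=C, head=-1, tape[-2..1]=0110 (head:  ^)
Cells containing 1 after step 3: {-1, 0} -> 2 cell(s)

Answer: 2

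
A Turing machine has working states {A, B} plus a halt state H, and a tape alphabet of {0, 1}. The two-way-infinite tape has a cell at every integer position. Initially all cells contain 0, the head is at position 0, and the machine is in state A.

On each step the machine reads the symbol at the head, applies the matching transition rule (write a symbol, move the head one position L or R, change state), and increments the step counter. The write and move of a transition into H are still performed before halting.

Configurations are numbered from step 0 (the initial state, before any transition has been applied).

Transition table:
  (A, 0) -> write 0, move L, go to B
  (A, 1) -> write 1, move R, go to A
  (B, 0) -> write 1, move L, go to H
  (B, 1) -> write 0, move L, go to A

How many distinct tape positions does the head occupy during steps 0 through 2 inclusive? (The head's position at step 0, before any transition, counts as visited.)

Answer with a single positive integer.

Step 1: in state A at pos 0, read 0 -> (A,0)->write 0,move L,goto B. Now: state=B, head=-1, tape[-2..1]=0000 (head:  ^)
Step 2: in state B at pos -1, read 0 -> (B,0)->write 1,move L,goto H. Now: state=H, head=-2, tape[-3..1]=00100 (head:  ^)
Head positions at steps 0..2: starting at 0, distinct positions visited = {-2, -1, 0} -> 3 position(s)

Answer: 3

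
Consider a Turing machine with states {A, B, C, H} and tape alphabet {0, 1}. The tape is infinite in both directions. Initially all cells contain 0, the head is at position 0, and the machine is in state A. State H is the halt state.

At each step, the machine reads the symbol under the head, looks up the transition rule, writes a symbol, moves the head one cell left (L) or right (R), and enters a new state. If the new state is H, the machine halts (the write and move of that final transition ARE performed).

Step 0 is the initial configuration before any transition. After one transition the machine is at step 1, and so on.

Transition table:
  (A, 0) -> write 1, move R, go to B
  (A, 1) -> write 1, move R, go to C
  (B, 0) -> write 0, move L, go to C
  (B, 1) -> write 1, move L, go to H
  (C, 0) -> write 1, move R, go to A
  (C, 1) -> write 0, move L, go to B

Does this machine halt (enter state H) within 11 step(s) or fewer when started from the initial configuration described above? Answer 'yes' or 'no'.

Answer: yes

Derivation:
Step 1: in state A at pos 0, read 0 -> (A,0)->write 1,move R,goto B. Now: state=B, head=1, tape[-1..2]=0100 (head:   ^)
Step 2: in state B at pos 1, read 0 -> (B,0)->write 0,move L,goto C. Now: state=C, head=0, tape[-1..2]=0100 (head:  ^)
Step 3: in state C at pos 0, read 1 -> (C,1)->write 0,move L,goto B. Now: state=B, head=-1, tape[-2..2]=00000 (head:  ^)
Step 4: in state B at pos -1, read 0 -> (B,0)->write 0,move L,goto C. Now: state=C, head=-2, tape[-3..2]=000000 (head:  ^)
Step 5: in state C at pos -2, read 0 -> (C,0)->write 1,move R,goto A. Now: state=A, head=-1, tape[-3..2]=010000 (head:   ^)
Step 6: in state A at pos -1, read 0 -> (A,0)->write 1,move R,goto B. Now: state=B, head=0, tape[-3..2]=011000 (head:    ^)
Step 7: in state B at pos 0, read 0 -> (B,0)->write 0,move L,goto C. Now: state=C, head=-1, tape[-3..2]=011000 (head:   ^)
Step 8: in state C at pos -1, read 1 -> (C,1)->write 0,move L,goto B. Now: state=B, head=-2, tape[-3..2]=010000 (head:  ^)
Step 9: in state B at pos -2, read 1 -> (B,1)->write 1,move L,goto H. Now: state=H, head=-3, tape[-4..2]=0010000 (head:  ^)
State H reached at step 9; 9 <= 11 -> yes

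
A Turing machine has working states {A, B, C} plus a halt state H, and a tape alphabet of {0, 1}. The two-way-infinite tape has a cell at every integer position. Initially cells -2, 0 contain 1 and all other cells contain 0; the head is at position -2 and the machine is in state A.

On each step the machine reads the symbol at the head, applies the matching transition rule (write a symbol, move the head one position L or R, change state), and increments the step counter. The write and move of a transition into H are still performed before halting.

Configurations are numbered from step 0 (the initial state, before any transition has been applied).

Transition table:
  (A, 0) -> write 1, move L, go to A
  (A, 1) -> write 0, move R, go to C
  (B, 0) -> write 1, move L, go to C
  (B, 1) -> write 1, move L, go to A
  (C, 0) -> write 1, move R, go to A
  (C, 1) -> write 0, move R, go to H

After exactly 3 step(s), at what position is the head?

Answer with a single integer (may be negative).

Answer: 1

Derivation:
Step 1: in state A at pos -2, read 1 -> (A,1)->write 0,move R,goto C. Now: state=C, head=-1, tape[-3..1]=00010 (head:   ^)
Step 2: in state C at pos -1, read 0 -> (C,0)->write 1,move R,goto A. Now: state=A, head=0, tape[-3..1]=00110 (head:    ^)
Step 3: in state A at pos 0, read 1 -> (A,1)->write 0,move R,goto C. Now: state=C, head=1, tape[-3..2]=001000 (head:     ^)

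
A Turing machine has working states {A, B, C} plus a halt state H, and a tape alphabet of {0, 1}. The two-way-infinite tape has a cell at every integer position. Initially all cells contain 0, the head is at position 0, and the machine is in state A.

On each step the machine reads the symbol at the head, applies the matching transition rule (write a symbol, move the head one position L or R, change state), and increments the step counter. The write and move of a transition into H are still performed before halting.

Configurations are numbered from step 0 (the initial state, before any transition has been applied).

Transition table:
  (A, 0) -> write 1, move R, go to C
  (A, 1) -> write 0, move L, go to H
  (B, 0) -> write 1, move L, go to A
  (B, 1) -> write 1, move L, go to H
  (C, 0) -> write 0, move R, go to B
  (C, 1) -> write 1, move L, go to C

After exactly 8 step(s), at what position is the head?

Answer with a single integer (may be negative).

Answer: 0

Derivation:
Step 1: in state A at pos 0, read 0 -> (A,0)->write 1,move R,goto C. Now: state=C, head=1, tape[-1..2]=0100 (head:   ^)
Step 2: in state C at pos 1, read 0 -> (C,0)->write 0,move R,goto B. Now: state=B, head=2, tape[-1..3]=01000 (head:    ^)
Step 3: in state B at pos 2, read 0 -> (B,0)->write 1,move L,goto A. Now: state=A, head=1, tape[-1..3]=01010 (head:   ^)
Step 4: in state A at pos 1, read 0 -> (A,0)->write 1,move R,goto C. Now: state=C, head=2, tape[-1..3]=01110 (head:    ^)
Step 5: in state C at pos 2, read 1 -> (C,1)->write 1,move L,goto C. Now: state=C, head=1, tape[-1..3]=01110 (head:   ^)
Step 6: in state C at pos 1, read 1 -> (C,1)->write 1,move L,goto C. Now: state=C, head=0, tape[-1..3]=01110 (head:  ^)
Step 7: in state C at pos 0, read 1 -> (C,1)->write 1,move L,goto C. Now: state=C, head=-1, tape[-2..3]=001110 (head:  ^)
Step 8: in state C at pos -1, read 0 -> (C,0)->write 0,move R,goto B. Now: state=B, head=0, tape[-2..3]=001110 (head:   ^)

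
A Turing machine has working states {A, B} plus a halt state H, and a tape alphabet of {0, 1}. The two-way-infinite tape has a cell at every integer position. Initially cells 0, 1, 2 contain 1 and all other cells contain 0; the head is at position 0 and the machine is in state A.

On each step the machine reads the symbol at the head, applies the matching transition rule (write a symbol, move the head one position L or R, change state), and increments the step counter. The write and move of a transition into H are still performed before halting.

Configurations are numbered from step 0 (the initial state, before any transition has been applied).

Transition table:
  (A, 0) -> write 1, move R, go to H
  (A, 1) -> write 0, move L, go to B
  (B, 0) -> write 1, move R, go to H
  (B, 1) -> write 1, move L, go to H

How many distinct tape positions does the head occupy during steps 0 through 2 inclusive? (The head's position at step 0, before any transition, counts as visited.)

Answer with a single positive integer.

Answer: 2

Derivation:
Step 1: in state A at pos 0, read 1 -> (A,1)->write 0,move L,goto B. Now: state=B, head=-1, tape[-2..3]=000110 (head:  ^)
Step 2: in state B at pos -1, read 0 -> (B,0)->write 1,move R,goto H. Now: state=H, head=0, tape[-2..3]=010110 (head:   ^)
Head positions at steps 0..2: starting at 0, distinct positions visited = {-1, 0} -> 2 position(s)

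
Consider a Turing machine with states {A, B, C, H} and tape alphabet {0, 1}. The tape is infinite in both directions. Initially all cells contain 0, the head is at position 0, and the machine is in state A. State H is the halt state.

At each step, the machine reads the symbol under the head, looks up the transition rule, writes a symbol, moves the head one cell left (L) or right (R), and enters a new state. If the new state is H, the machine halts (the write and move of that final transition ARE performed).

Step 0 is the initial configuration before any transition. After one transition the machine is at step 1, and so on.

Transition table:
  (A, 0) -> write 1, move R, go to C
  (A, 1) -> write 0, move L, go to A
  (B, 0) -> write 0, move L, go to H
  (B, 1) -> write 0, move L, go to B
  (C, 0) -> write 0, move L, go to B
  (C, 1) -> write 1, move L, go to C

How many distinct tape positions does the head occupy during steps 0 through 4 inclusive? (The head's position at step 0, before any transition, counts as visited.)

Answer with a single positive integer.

Answer: 4

Derivation:
Step 1: in state A at pos 0, read 0 -> (A,0)->write 1,move R,goto C. Now: state=C, head=1, tape[-1..2]=0100 (head:   ^)
Step 2: in state C at pos 1, read 0 -> (C,0)->write 0,move L,goto B. Now: state=B, head=0, tape[-1..2]=0100 (head:  ^)
Step 3: in state B at pos 0, read 1 -> (B,1)->write 0,move L,goto B. Now: state=B, head=-1, tape[-2..2]=00000 (head:  ^)
Step 4: in state B at pos -1, read 0 -> (B,0)->write 0,move L,goto H. Now: state=H, head=-2, tape[-3..2]=000000 (head:  ^)
Head positions at steps 0..4: starting at 0, distinct positions visited = {-2, -1, 0, 1} -> 4 position(s)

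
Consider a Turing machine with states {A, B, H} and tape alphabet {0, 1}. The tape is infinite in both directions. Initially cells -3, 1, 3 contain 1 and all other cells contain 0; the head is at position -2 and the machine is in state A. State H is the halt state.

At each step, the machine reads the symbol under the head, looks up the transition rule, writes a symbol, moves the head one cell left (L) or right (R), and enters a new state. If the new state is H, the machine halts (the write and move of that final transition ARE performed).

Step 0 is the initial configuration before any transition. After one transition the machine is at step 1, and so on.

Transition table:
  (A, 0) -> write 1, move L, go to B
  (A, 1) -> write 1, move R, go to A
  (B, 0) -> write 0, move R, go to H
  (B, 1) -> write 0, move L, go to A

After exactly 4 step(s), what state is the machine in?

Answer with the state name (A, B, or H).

Step 1: in state A at pos -2, read 0 -> (A,0)->write 1,move L,goto B. Now: state=B, head=-3, tape[-4..4]=011001010 (head:  ^)
Step 2: in state B at pos -3, read 1 -> (B,1)->write 0,move L,goto A. Now: state=A, head=-4, tape[-5..4]=0001001010 (head:  ^)
Step 3: in state A at pos -4, read 0 -> (A,0)->write 1,move L,goto B. Now: state=B, head=-5, tape[-6..4]=00101001010 (head:  ^)
Step 4: in state B at pos -5, read 0 -> (B,0)->write 0,move R,goto H. Now: state=H, head=-4, tape[-6..4]=00101001010 (head:   ^)

Answer: H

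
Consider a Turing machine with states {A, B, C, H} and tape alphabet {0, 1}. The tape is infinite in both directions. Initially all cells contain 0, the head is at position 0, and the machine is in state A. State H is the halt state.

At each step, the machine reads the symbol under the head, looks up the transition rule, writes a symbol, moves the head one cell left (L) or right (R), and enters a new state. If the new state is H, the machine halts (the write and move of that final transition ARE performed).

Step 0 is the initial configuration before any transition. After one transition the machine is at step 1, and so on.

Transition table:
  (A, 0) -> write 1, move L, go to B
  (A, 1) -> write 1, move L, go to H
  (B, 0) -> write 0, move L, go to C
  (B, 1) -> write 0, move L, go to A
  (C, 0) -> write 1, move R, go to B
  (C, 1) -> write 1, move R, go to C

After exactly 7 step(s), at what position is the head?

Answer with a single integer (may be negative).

Answer: -1

Derivation:
Step 1: in state A at pos 0, read 0 -> (A,0)->write 1,move L,goto B. Now: state=B, head=-1, tape[-2..1]=0010 (head:  ^)
Step 2: in state B at pos -1, read 0 -> (B,0)->write 0,move L,goto C. Now: state=C, head=-2, tape[-3..1]=00010 (head:  ^)
Step 3: in state C at pos -2, read 0 -> (C,0)->write 1,move R,goto B. Now: state=B, head=-1, tape[-3..1]=01010 (head:   ^)
Step 4: in state B at pos -1, read 0 -> (B,0)->write 0,move L,goto C. Now: state=C, head=-2, tape[-3..1]=01010 (head:  ^)
Step 5: in state C at pos -2, read 1 -> (C,1)->write 1,move R,goto C. Now: state=C, head=-1, tape[-3..1]=01010 (head:   ^)
Step 6: in state C at pos -1, read 0 -> (C,0)->write 1,move R,goto B. Now: state=B, head=0, tape[-3..1]=01110 (head:    ^)
Step 7: in state B at pos 0, read 1 -> (B,1)->write 0,move L,goto A. Now: state=A, head=-1, tape[-3..1]=01100 (head:   ^)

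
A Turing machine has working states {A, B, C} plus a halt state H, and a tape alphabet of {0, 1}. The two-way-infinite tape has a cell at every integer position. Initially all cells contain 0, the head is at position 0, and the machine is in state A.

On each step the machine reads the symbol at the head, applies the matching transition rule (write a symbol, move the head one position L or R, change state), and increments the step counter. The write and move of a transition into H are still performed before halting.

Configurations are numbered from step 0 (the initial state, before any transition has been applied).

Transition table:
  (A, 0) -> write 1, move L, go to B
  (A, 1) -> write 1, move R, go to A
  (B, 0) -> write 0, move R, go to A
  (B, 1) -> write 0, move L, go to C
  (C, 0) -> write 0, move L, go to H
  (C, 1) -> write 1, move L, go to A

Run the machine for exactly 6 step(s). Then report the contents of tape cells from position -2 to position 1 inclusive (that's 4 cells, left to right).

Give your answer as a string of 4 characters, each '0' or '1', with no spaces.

Answer: 0001

Derivation:
Step 1: in state A at pos 0, read 0 -> (A,0)->write 1,move L,goto B. Now: state=B, head=-1, tape[-2..1]=0010 (head:  ^)
Step 2: in state B at pos -1, read 0 -> (B,0)->write 0,move R,goto A. Now: state=A, head=0, tape[-2..1]=0010 (head:   ^)
Step 3: in state A at pos 0, read 1 -> (A,1)->write 1,move R,goto A. Now: state=A, head=1, tape[-2..2]=00100 (head:    ^)
Step 4: in state A at pos 1, read 0 -> (A,0)->write 1,move L,goto B. Now: state=B, head=0, tape[-2..2]=00110 (head:   ^)
Step 5: in state B at pos 0, read 1 -> (B,1)->write 0,move L,goto C. Now: state=C, head=-1, tape[-2..2]=00010 (head:  ^)
Step 6: in state C at pos -1, read 0 -> (C,0)->write 0,move L,goto H. Now: state=H, head=-2, tape[-3..2]=000010 (head:  ^)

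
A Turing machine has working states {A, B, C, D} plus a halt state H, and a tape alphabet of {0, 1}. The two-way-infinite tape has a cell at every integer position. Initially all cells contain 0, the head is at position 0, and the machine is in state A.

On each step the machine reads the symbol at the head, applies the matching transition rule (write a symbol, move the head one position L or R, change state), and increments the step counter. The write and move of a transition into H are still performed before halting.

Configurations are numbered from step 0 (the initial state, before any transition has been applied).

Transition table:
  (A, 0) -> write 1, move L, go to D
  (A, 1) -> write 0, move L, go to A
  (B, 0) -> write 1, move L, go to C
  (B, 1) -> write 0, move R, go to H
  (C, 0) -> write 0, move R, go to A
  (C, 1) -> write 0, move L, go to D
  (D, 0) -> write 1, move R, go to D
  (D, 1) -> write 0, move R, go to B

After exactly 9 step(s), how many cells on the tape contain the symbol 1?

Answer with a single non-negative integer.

Step 1: in state A at pos 0, read 0 -> (A,0)->write 1,move L,goto D. Now: state=D, head=-1, tape[-2..1]=0010 (head:  ^)
Step 2: in state D at pos -1, read 0 -> (D,0)->write 1,move R,goto D. Now: state=D, head=0, tape[-2..1]=0110 (head:   ^)
Step 3: in state D at pos 0, read 1 -> (D,1)->write 0,move R,goto B. Now: state=B, head=1, tape[-2..2]=01000 (head:    ^)
Step 4: in state B at pos 1, read 0 -> (B,0)->write 1,move L,goto C. Now: state=C, head=0, tape[-2..2]=01010 (head:   ^)
Step 5: in state C at pos 0, read 0 -> (C,0)->write 0,move R,goto A. Now: state=A, head=1, tape[-2..2]=01010 (head:    ^)
Step 6: in state A at pos 1, read 1 -> (A,1)->write 0,move L,goto A. Now: state=A, head=0, tape[-2..2]=01000 (head:   ^)
Step 7: in state A at pos 0, read 0 -> (A,0)->write 1,move L,goto D. Now: state=D, head=-1, tape[-2..2]=01100 (head:  ^)
Step 8: in state D at pos -1, read 1 -> (D,1)->write 0,move R,goto B. Now: state=B, head=0, tape[-2..2]=00100 (head:   ^)
Step 9: in state B at pos 0, read 1 -> (B,1)->write 0,move R,goto H. Now: state=H, head=1, tape[-2..2]=00000 (head:    ^)
No cell contains 1 after step 9 -> 0 cell(s)

Answer: 0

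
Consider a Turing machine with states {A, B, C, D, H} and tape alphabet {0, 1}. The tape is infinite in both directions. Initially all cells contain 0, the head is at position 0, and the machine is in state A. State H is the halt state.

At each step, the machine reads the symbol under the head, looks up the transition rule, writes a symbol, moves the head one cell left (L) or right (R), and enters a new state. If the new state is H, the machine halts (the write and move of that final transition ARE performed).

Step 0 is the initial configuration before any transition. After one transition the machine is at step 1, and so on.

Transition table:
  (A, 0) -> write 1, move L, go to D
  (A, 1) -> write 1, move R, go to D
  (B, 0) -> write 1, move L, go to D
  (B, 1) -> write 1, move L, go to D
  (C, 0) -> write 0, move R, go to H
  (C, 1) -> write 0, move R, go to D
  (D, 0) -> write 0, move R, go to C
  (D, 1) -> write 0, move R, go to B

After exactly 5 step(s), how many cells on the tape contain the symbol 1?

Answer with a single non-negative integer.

Step 1: in state A at pos 0, read 0 -> (A,0)->write 1,move L,goto D. Now: state=D, head=-1, tape[-2..1]=0010 (head:  ^)
Step 2: in state D at pos -1, read 0 -> (D,0)->write 0,move R,goto C. Now: state=C, head=0, tape[-2..1]=0010 (head:   ^)
Step 3: in state C at pos 0, read 1 -> (C,1)->write 0,move R,goto D. Now: state=D, head=1, tape[-2..2]=00000 (head:    ^)
Step 4: in state D at pos 1, read 0 -> (D,0)->write 0,move R,goto C. Now: state=C, head=2, tape[-2..3]=000000 (head:     ^)
Step 5: in state C at pos 2, read 0 -> (C,0)->write 0,move R,goto H. Now: state=H, head=3, tape[-2..4]=0000000 (head:      ^)
No cell contains 1 after step 5 -> 0 cell(s)

Answer: 0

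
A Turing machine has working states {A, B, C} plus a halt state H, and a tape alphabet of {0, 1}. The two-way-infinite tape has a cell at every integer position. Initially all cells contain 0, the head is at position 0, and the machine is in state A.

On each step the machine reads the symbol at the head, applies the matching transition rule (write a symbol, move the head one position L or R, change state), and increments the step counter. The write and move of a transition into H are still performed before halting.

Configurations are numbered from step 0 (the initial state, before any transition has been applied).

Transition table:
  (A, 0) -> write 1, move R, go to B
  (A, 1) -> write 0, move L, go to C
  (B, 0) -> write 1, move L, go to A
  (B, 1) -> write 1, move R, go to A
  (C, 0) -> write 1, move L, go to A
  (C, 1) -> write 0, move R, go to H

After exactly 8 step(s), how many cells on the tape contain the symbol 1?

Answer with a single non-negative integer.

Step 1: in state A at pos 0, read 0 -> (A,0)->write 1,move R,goto B. Now: state=B, head=1, tape[-1..2]=0100 (head:   ^)
Step 2: in state B at pos 1, read 0 -> (B,0)->write 1,move L,goto A. Now: state=A, head=0, tape[-1..2]=0110 (head:  ^)
Step 3: in state A at pos 0, read 1 -> (A,1)->write 0,move L,goto C. Now: state=C, head=-1, tape[-2..2]=00010 (head:  ^)
Step 4: in state C at pos -1, read 0 -> (C,0)->write 1,move L,goto A. Now: state=A, head=-2, tape[-3..2]=001010 (head:  ^)
Step 5: in state A at pos -2, read 0 -> (A,0)->write 1,move R,goto B. Now: state=B, head=-1, tape[-3..2]=011010 (head:   ^)
Step 6: in state B at pos -1, read 1 -> (B,1)->write 1,move R,goto A. Now: state=A, head=0, tape[-3..2]=011010 (head:    ^)
Step 7: in state A at pos 0, read 0 -> (A,0)->write 1,move R,goto B. Now: state=B, head=1, tape[-3..2]=011110 (head:     ^)
Step 8: in state B at pos 1, read 1 -> (B,1)->write 1,move R,goto A. Now: state=A, head=2, tape[-3..3]=0111100 (head:      ^)
Cells containing 1 after step 8: {-2, -1, 0, 1} -> 4 cell(s)

Answer: 4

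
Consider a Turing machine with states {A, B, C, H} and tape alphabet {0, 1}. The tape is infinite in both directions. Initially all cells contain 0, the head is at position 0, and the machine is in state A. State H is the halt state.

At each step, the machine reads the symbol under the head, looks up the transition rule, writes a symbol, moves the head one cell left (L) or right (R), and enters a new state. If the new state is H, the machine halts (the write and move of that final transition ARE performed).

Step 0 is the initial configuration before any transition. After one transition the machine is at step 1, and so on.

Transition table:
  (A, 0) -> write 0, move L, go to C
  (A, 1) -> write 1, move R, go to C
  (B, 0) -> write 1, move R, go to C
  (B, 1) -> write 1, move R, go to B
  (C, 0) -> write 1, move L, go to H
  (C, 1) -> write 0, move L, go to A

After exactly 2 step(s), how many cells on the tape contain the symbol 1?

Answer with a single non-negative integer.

Answer: 1

Derivation:
Step 1: in state A at pos 0, read 0 -> (A,0)->write 0,move L,goto C. Now: state=C, head=-1, tape[-2..1]=0000 (head:  ^)
Step 2: in state C at pos -1, read 0 -> (C,0)->write 1,move L,goto H. Now: state=H, head=-2, tape[-3..1]=00100 (head:  ^)
Cells containing 1 after step 2: {-1} -> 1 cell(s)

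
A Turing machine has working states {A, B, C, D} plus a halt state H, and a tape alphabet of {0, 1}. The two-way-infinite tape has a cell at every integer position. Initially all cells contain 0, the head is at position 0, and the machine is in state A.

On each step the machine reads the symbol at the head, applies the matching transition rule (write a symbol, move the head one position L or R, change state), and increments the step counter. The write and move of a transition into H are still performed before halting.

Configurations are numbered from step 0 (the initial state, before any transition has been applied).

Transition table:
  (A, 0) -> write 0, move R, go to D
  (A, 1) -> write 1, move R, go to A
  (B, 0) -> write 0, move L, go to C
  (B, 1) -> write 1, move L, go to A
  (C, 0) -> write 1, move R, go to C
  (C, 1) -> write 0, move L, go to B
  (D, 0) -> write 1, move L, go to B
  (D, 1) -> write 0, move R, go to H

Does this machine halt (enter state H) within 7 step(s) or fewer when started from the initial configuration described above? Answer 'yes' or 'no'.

Step 1: in state A at pos 0, read 0 -> (A,0)->write 0,move R,goto D. Now: state=D, head=1, tape[-1..2]=0000 (head:   ^)
Step 2: in state D at pos 1, read 0 -> (D,0)->write 1,move L,goto B. Now: state=B, head=0, tape[-1..2]=0010 (head:  ^)
Step 3: in state B at pos 0, read 0 -> (B,0)->write 0,move L,goto C. Now: state=C, head=-1, tape[-2..2]=00010 (head:  ^)
Step 4: in state C at pos -1, read 0 -> (C,0)->write 1,move R,goto C. Now: state=C, head=0, tape[-2..2]=01010 (head:   ^)
Step 5: in state C at pos 0, read 0 -> (C,0)->write 1,move R,goto C. Now: state=C, head=1, tape[-2..2]=01110 (head:    ^)
Step 6: in state C at pos 1, read 1 -> (C,1)->write 0,move L,goto B. Now: state=B, head=0, tape[-2..2]=01100 (head:   ^)
Step 7: in state B at pos 0, read 1 -> (B,1)->write 1,move L,goto A. Now: state=A, head=-1, tape[-2..2]=01100 (head:  ^)
After 7 step(s): state = A (not H) -> not halted within 7 -> no

Answer: no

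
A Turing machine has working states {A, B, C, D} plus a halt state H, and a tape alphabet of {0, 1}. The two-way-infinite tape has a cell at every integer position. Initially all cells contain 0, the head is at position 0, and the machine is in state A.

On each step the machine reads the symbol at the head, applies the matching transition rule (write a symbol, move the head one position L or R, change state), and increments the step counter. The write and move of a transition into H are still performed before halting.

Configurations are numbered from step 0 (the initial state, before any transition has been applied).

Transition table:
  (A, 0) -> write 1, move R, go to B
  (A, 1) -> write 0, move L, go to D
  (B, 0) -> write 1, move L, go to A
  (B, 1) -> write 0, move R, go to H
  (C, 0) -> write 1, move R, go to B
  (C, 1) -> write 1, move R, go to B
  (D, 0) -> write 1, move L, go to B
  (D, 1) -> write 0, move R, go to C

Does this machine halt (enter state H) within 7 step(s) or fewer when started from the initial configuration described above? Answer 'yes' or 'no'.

Answer: yes

Derivation:
Step 1: in state A at pos 0, read 0 -> (A,0)->write 1,move R,goto B. Now: state=B, head=1, tape[-1..2]=0100 (head:   ^)
Step 2: in state B at pos 1, read 0 -> (B,0)->write 1,move L,goto A. Now: state=A, head=0, tape[-1..2]=0110 (head:  ^)
Step 3: in state A at pos 0, read 1 -> (A,1)->write 0,move L,goto D. Now: state=D, head=-1, tape[-2..2]=00010 (head:  ^)
Step 4: in state D at pos -1, read 0 -> (D,0)->write 1,move L,goto B. Now: state=B, head=-2, tape[-3..2]=001010 (head:  ^)
Step 5: in state B at pos -2, read 0 -> (B,0)->write 1,move L,goto A. Now: state=A, head=-3, tape[-4..2]=0011010 (head:  ^)
Step 6: in state A at pos -3, read 0 -> (A,0)->write 1,move R,goto B. Now: state=B, head=-2, tape[-4..2]=0111010 (head:   ^)
Step 7: in state B at pos -2, read 1 -> (B,1)->write 0,move R,goto H. Now: state=H, head=-1, tape[-4..2]=0101010 (head:    ^)
State H reached at step 7; 7 <= 7 -> yes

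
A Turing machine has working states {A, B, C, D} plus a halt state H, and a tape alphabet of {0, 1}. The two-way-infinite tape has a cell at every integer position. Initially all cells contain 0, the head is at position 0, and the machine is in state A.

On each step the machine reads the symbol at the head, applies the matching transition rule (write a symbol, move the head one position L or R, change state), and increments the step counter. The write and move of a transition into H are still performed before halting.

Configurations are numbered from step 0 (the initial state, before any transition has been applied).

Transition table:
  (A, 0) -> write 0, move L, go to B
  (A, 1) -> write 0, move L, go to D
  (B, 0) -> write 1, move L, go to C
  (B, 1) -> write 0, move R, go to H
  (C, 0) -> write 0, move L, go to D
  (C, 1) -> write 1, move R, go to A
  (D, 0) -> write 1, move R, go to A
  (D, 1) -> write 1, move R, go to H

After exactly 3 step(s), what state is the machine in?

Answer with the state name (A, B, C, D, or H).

Answer: D

Derivation:
Step 1: in state A at pos 0, read 0 -> (A,0)->write 0,move L,goto B. Now: state=B, head=-1, tape[-2..1]=0000 (head:  ^)
Step 2: in state B at pos -1, read 0 -> (B,0)->write 1,move L,goto C. Now: state=C, head=-2, tape[-3..1]=00100 (head:  ^)
Step 3: in state C at pos -2, read 0 -> (C,0)->write 0,move L,goto D. Now: state=D, head=-3, tape[-4..1]=000100 (head:  ^)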